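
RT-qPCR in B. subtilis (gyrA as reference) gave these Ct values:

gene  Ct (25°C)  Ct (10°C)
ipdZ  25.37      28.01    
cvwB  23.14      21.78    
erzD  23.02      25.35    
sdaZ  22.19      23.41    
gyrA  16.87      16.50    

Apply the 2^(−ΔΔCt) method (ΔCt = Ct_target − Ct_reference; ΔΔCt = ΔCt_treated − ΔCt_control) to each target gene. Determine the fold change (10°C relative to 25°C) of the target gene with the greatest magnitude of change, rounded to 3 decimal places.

0.124

ipdZ: ΔΔCt = (28.01−16.50) − (25.37−16.87) = 11.51 − 8.50 = 3.01; fold change = 2^-3.01 = 0.124
cvwB: ΔΔCt = (21.78−16.50) − (23.14−16.87) = 5.28 − 6.27 = -0.99; fold change = 2^0.99 = 1.986
erzD: ΔΔCt = (25.35−16.50) − (23.02−16.87) = 8.85 − 6.15 = 2.70; fold change = 2^-2.70 = 0.154
sdaZ: ΔΔCt = (23.41−16.50) − (22.19−16.87) = 6.91 − 5.32 = 1.59; fold change = 2^-1.59 = 0.332
ipdZ has the largest |ΔΔCt| = 3.01.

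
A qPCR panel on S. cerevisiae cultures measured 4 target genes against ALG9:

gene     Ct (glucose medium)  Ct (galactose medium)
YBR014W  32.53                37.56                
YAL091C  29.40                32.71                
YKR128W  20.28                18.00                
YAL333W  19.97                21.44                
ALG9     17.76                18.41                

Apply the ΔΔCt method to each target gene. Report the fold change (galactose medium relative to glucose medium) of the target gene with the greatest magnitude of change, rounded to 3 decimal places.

0.048

YBR014W: ΔΔCt = (37.56−18.41) − (32.53−17.76) = 19.15 − 14.77 = 4.38; fold change = 2^-4.38 = 0.048
YAL091C: ΔΔCt = (32.71−18.41) − (29.40−17.76) = 14.30 − 11.64 = 2.66; fold change = 2^-2.66 = 0.158
YKR128W: ΔΔCt = (18.00−18.41) − (20.28−17.76) = -0.41 − 2.52 = -2.93; fold change = 2^2.93 = 7.621
YAL333W: ΔΔCt = (21.44−18.41) − (19.97−17.76) = 3.03 − 2.21 = 0.82; fold change = 2^-0.82 = 0.566
YBR014W has the largest |ΔΔCt| = 4.38.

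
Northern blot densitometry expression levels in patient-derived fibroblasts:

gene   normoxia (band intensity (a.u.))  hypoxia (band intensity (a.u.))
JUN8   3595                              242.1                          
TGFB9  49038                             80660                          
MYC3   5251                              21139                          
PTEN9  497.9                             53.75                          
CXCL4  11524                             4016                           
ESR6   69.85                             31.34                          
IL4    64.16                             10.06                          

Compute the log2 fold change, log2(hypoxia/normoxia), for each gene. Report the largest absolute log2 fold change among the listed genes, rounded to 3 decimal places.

log2(242.1/3595) = -3.892  (JUN8)
log2(80660/49038) = 0.718  (TGFB9)
log2(21139/5251) = 2.009  (MYC3)
log2(53.75/497.9) = -3.212  (PTEN9)
log2(4016/11524) = -1.521  (CXCL4)
log2(31.34/69.85) = -1.156  (ESR6)
log2(10.06/64.16) = -2.673  (IL4)
The largest magnitude belongs to JUN8.

3.892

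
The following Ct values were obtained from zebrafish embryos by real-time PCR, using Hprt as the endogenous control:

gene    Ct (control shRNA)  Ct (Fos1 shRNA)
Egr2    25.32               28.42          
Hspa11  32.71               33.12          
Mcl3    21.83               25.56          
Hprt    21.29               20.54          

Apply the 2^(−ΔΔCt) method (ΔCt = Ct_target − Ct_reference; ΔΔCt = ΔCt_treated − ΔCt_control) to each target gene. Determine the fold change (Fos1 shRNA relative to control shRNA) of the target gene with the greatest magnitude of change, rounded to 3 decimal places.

0.045

Egr2: ΔΔCt = (28.42−20.54) − (25.32−21.29) = 7.88 − 4.03 = 3.85; fold change = 2^-3.85 = 0.069
Hspa11: ΔΔCt = (33.12−20.54) − (32.71−21.29) = 12.58 − 11.42 = 1.16; fold change = 2^-1.16 = 0.448
Mcl3: ΔΔCt = (25.56−20.54) − (21.83−21.29) = 5.02 − 0.54 = 4.48; fold change = 2^-4.48 = 0.045
Mcl3 has the largest |ΔΔCt| = 4.48.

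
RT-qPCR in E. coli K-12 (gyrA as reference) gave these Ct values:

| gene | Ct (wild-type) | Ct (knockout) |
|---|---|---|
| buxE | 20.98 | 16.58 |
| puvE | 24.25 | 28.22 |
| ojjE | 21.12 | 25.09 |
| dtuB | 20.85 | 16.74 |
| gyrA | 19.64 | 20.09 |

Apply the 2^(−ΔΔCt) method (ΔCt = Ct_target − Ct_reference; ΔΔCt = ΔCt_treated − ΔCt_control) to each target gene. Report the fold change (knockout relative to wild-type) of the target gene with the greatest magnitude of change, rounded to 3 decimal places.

buxE: ΔΔCt = (16.58−20.09) − (20.98−19.64) = -3.51 − 1.34 = -4.85; fold change = 2^4.85 = 28.840
puvE: ΔΔCt = (28.22−20.09) − (24.25−19.64) = 8.13 − 4.61 = 3.52; fold change = 2^-3.52 = 0.087
ojjE: ΔΔCt = (25.09−20.09) − (21.12−19.64) = 5.00 − 1.48 = 3.52; fold change = 2^-3.52 = 0.087
dtuB: ΔΔCt = (16.74−20.09) − (20.85−19.64) = -3.35 − 1.21 = -4.56; fold change = 2^4.56 = 23.588
buxE has the largest |ΔΔCt| = 4.85.

28.840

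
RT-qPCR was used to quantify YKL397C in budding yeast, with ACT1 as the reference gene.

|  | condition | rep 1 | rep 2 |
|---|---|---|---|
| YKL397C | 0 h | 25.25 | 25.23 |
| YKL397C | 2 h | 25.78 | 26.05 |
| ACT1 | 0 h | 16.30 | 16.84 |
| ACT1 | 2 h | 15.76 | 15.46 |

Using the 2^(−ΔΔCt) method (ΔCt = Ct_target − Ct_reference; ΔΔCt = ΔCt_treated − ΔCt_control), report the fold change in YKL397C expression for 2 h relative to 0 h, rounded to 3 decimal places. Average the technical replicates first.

0.322

Mean Ct: YKL397C 0 h 25.240; YKL397C 2 h 25.915; ACT1 0 h 16.570; ACT1 2 h 15.610
ΔCt(0 h) = 25.240 − 16.570 = 8.670
ΔCt(2 h) = 25.915 − 15.610 = 10.305
ΔΔCt = 10.305 − 8.670 = 1.635
Fold change = 2^(−1.635) = 0.3220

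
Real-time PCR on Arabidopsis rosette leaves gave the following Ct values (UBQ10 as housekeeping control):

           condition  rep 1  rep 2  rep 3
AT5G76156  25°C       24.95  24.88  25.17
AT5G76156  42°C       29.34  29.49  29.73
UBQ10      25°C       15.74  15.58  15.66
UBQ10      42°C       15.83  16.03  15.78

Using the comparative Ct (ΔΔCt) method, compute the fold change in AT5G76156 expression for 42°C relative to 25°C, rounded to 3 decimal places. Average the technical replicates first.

0.051

Mean Ct: AT5G76156 25°C 25.000; AT5G76156 42°C 29.520; UBQ10 25°C 15.660; UBQ10 42°C 15.880
ΔCt(25°C) = 25.000 − 15.660 = 9.340
ΔCt(42°C) = 29.520 − 15.880 = 13.640
ΔΔCt = 13.640 − 9.340 = 4.300
Fold change = 2^(−4.300) = 0.0508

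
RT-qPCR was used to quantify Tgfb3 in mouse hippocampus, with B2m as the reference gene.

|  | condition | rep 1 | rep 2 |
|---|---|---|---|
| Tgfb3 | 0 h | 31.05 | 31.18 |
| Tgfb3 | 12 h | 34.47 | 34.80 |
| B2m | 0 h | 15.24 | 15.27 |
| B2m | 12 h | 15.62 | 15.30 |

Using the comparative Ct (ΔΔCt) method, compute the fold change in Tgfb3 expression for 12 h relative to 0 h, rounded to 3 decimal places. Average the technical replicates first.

Mean Ct: Tgfb3 0 h 31.115; Tgfb3 12 h 34.635; B2m 0 h 15.255; B2m 12 h 15.460
ΔCt(0 h) = 31.115 − 15.255 = 15.860
ΔCt(12 h) = 34.635 − 15.460 = 19.175
ΔΔCt = 19.175 − 15.860 = 3.315
Fold change = 2^(−3.315) = 0.1005

0.100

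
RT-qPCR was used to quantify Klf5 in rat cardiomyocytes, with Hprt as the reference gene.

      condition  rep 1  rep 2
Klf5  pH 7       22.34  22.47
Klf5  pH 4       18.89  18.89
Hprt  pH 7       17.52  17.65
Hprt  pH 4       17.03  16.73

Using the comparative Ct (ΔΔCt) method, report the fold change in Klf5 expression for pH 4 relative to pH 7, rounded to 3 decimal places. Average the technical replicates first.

Mean Ct: Klf5 pH 7 22.405; Klf5 pH 4 18.890; Hprt pH 7 17.585; Hprt pH 4 16.880
ΔCt(pH 7) = 22.405 − 17.585 = 4.820
ΔCt(pH 4) = 18.890 − 16.880 = 2.010
ΔΔCt = 2.010 − 4.820 = -2.810
Fold change = 2^(−(-2.810)) = 2^2.810 = 7.0128

7.013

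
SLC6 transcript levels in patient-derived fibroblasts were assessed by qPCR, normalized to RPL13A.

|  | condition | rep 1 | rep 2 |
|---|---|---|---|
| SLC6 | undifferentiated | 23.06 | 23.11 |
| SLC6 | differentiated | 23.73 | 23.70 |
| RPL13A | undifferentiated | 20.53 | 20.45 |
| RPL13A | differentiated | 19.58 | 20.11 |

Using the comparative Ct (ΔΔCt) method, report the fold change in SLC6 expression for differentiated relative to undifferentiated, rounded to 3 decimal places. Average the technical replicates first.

0.413

Mean Ct: SLC6 undifferentiated 23.085; SLC6 differentiated 23.715; RPL13A undifferentiated 20.490; RPL13A differentiated 19.845
ΔCt(undifferentiated) = 23.085 − 20.490 = 2.595
ΔCt(differentiated) = 23.715 − 19.845 = 3.870
ΔΔCt = 3.870 − 2.595 = 1.275
Fold change = 2^(−1.275) = 0.4132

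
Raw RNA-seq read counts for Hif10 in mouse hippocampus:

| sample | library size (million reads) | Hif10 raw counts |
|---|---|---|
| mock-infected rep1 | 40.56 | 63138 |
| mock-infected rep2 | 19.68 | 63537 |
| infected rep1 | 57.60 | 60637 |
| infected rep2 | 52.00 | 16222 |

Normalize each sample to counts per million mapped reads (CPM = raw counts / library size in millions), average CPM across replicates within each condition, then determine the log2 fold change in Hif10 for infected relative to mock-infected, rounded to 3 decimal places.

-1.810

CPM(mock-infected rep1) = 63138 / 40.56 = 1556.6568
CPM(mock-infected rep2) = 63537 / 19.68 = 3228.5061
CPM(infected rep1) = 60637 / 57.60 = 1052.7257
CPM(infected rep2) = 16222 / 52.00 = 311.9615
mean CPM(mock-infected) = 2392.5815; mean CPM(infected) = 682.3436
Fold change = 682.3436 / 2392.5815 = 0.28519
log2(0.28519) = -1.8100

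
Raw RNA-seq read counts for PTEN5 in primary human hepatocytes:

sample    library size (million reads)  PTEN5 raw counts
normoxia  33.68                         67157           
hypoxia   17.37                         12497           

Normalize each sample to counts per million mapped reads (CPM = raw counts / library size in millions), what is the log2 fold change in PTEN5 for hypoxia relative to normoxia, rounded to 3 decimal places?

CPM(normoxia) = 67157 / 33.68 = 1993.9727
CPM(hypoxia) = 12497 / 17.37 = 719.4588
Fold change = 719.4588 / 1993.9727 = 0.36082
log2(0.36082) = -1.4707

-1.471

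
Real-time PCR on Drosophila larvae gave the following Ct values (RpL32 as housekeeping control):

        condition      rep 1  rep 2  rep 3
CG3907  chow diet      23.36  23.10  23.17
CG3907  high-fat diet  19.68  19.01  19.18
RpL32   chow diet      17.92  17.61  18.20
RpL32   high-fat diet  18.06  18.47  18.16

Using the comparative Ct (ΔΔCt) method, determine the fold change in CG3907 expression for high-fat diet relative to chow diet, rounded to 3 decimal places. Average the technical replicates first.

18.896

Mean Ct: CG3907 chow diet 23.210; CG3907 high-fat diet 19.290; RpL32 chow diet 17.910; RpL32 high-fat diet 18.230
ΔCt(chow diet) = 23.210 − 17.910 = 5.300
ΔCt(high-fat diet) = 19.290 − 18.230 = 1.060
ΔΔCt = 1.060 − 5.300 = -4.240
Fold change = 2^(−(-4.240)) = 2^4.240 = 18.8959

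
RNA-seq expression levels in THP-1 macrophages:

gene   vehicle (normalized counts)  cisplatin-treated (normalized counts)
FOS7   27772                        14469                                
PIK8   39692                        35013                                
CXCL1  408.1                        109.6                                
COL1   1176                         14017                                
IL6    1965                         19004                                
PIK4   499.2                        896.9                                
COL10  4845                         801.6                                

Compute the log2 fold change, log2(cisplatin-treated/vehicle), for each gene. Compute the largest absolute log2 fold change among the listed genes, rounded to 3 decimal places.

log2(14469/27772) = -0.941  (FOS7)
log2(35013/39692) = -0.181  (PIK8)
log2(109.6/408.1) = -1.897  (CXCL1)
log2(14017/1176) = 3.575  (COL1)
log2(19004/1965) = 3.274  (IL6)
log2(896.9/499.2) = 0.845  (PIK4)
log2(801.6/4845) = -2.596  (COL10)
The largest magnitude belongs to COL1.

3.575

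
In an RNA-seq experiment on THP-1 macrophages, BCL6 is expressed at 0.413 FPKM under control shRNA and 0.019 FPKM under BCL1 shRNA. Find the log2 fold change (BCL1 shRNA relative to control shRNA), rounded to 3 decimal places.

-4.442

Fold change = 0.019 / 0.413 = 0.0460
log2(0.0460) = -4.4421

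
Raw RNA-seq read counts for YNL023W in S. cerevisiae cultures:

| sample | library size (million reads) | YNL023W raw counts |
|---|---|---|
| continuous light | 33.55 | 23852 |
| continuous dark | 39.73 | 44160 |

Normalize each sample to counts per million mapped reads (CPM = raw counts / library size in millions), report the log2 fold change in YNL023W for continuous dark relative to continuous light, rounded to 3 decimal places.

CPM(continuous light) = 23852 / 33.55 = 710.9389
CPM(continuous dark) = 44160 / 39.73 = 1111.5026
Fold change = 1111.5026 / 710.9389 = 1.56343
log2(1.56343) = 0.6447

0.645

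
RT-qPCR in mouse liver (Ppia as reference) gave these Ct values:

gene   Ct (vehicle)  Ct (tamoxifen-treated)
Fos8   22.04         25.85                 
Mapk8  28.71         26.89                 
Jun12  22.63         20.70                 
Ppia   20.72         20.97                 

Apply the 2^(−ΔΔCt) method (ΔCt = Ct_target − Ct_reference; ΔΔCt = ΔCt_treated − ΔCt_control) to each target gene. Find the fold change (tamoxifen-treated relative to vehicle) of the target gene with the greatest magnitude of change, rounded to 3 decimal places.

Fos8: ΔΔCt = (25.85−20.97) − (22.04−20.72) = 4.88 − 1.32 = 3.56; fold change = 2^-3.56 = 0.085
Mapk8: ΔΔCt = (26.89−20.97) − (28.71−20.72) = 5.92 − 7.99 = -2.07; fold change = 2^2.07 = 4.199
Jun12: ΔΔCt = (20.70−20.97) − (22.63−20.72) = -0.27 − 1.91 = -2.18; fold change = 2^2.18 = 4.532
Fos8 has the largest |ΔΔCt| = 3.56.

0.085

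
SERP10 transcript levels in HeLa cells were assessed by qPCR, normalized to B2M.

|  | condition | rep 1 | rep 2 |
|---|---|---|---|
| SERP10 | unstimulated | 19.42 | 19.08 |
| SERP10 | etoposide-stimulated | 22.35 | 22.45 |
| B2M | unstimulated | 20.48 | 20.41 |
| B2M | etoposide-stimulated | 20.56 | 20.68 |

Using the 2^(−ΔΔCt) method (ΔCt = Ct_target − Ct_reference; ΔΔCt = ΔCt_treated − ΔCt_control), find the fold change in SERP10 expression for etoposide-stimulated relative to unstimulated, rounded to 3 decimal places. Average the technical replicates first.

Mean Ct: SERP10 unstimulated 19.250; SERP10 etoposide-stimulated 22.400; B2M unstimulated 20.445; B2M etoposide-stimulated 20.620
ΔCt(unstimulated) = 19.250 − 20.445 = -1.195
ΔCt(etoposide-stimulated) = 22.400 − 20.620 = 1.780
ΔΔCt = 1.780 − (-1.195) = 2.975
Fold change = 2^(−2.975) = 0.1272

0.127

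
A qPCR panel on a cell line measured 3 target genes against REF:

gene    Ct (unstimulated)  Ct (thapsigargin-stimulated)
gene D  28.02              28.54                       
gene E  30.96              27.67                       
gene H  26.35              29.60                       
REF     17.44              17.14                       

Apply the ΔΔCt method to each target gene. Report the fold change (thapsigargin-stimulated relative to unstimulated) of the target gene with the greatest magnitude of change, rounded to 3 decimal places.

gene D: ΔΔCt = (28.54−17.14) − (28.02−17.44) = 11.40 − 10.58 = 0.82; fold change = 2^-0.82 = 0.566
gene E: ΔΔCt = (27.67−17.14) − (30.96−17.44) = 10.53 − 13.52 = -2.99; fold change = 2^2.99 = 7.945
gene H: ΔΔCt = (29.60−17.14) − (26.35−17.44) = 12.46 − 8.91 = 3.55; fold change = 2^-3.55 = 0.085
gene H has the largest |ΔΔCt| = 3.55.

0.085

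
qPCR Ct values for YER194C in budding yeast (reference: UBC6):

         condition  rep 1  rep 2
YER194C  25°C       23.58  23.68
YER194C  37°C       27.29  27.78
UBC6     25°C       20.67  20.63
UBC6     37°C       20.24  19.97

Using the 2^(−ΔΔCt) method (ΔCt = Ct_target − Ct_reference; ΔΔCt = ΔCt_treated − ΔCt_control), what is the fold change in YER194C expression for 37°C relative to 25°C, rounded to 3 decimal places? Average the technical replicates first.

Mean Ct: YER194C 25°C 23.630; YER194C 37°C 27.535; UBC6 25°C 20.650; UBC6 37°C 20.105
ΔCt(25°C) = 23.630 − 20.650 = 2.980
ΔCt(37°C) = 27.535 − 20.105 = 7.430
ΔΔCt = 7.430 − 2.980 = 4.450
Fold change = 2^(−4.450) = 0.0458

0.046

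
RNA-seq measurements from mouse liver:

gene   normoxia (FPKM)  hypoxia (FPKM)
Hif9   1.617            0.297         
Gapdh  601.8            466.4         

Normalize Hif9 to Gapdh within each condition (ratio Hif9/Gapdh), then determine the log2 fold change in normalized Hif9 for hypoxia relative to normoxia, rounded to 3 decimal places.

Hif9/Gapdh (normoxia) = 1.617 / 601.8 = 0.0026869
Hif9/Gapdh (hypoxia) = 0.297 / 466.4 = 0.00063679
Fold change = 0.00063679 / 0.0026869 = 0.2370
log2(0.2370) = -2.0771

-2.077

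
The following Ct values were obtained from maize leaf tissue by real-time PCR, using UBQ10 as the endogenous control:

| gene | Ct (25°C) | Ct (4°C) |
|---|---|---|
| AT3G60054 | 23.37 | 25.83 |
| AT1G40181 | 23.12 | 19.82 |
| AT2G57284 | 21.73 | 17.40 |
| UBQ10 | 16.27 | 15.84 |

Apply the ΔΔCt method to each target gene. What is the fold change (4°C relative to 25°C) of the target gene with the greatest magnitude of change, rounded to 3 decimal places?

AT3G60054: ΔΔCt = (25.83−15.84) − (23.37−16.27) = 9.99 − 7.10 = 2.89; fold change = 2^-2.89 = 0.135
AT1G40181: ΔΔCt = (19.82−15.84) − (23.12−16.27) = 3.98 − 6.85 = -2.87; fold change = 2^2.87 = 7.311
AT2G57284: ΔΔCt = (17.40−15.84) − (21.73−16.27) = 1.56 − 5.46 = -3.90; fold change = 2^3.90 = 14.929
AT2G57284 has the largest |ΔΔCt| = 3.90.

14.929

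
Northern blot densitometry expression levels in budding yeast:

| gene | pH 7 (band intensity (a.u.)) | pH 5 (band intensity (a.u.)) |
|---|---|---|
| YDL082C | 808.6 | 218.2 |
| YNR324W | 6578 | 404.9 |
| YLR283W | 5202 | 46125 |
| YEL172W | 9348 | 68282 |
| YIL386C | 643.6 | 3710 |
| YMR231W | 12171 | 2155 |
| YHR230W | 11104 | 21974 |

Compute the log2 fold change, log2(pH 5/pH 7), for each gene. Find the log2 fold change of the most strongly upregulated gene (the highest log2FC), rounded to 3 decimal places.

log2(218.2/808.6) = -1.890  (YDL082C)
log2(404.9/6578) = -4.022  (YNR324W)
log2(46125/5202) = 3.148  (YLR283W)
log2(68282/9348) = 2.869  (YEL172W)
log2(3710/643.6) = 2.527  (YIL386C)
log2(2155/12171) = -2.498  (YMR231W)
log2(21974/11104) = 0.985  (YHR230W)
YLR283W is most strongly upregulated.

3.148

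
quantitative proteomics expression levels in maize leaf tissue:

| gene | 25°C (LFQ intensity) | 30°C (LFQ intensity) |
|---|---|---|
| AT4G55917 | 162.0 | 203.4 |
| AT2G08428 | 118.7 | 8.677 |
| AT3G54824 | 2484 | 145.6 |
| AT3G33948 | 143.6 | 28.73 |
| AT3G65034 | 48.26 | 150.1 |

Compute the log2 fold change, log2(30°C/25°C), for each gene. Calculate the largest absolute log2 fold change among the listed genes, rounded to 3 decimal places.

log2(203.4/162.0) = 0.328  (AT4G55917)
log2(8.677/118.7) = -3.774  (AT2G08428)
log2(145.6/2484) = -4.093  (AT3G54824)
log2(28.73/143.6) = -2.321  (AT3G33948)
log2(150.1/48.26) = 1.637  (AT3G65034)
The largest magnitude belongs to AT3G54824.

4.093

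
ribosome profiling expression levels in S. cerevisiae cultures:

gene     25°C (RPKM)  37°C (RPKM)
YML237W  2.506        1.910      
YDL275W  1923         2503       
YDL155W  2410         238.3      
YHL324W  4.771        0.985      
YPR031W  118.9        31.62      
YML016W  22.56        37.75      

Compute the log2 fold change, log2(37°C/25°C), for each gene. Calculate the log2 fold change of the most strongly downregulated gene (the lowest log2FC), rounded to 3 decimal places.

-3.338

log2(1.910/2.506) = -0.392  (YML237W)
log2(2503/1923) = 0.380  (YDL275W)
log2(238.3/2410) = -3.338  (YDL155W)
log2(0.985/4.771) = -2.276  (YHL324W)
log2(31.62/118.9) = -1.911  (YPR031W)
log2(37.75/22.56) = 0.743  (YML016W)
YDL155W is most strongly downregulated.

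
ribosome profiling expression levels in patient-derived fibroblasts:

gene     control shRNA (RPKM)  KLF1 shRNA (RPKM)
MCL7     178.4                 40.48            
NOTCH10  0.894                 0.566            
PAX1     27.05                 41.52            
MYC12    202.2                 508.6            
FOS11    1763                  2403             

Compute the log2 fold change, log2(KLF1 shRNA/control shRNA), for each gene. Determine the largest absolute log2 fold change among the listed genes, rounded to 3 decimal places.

log2(40.48/178.4) = -2.140  (MCL7)
log2(0.566/0.894) = -0.659  (NOTCH10)
log2(41.52/27.05) = 0.618  (PAX1)
log2(508.6/202.2) = 1.331  (MYC12)
log2(2403/1763) = 0.447  (FOS11)
The largest magnitude belongs to MCL7.

2.140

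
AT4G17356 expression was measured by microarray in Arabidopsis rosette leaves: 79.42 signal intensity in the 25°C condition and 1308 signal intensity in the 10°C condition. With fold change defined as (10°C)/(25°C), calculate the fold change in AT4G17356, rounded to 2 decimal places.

16.47

Fold change = 1308 / 79.42 = 16.469
AT4G17356 is upregulated.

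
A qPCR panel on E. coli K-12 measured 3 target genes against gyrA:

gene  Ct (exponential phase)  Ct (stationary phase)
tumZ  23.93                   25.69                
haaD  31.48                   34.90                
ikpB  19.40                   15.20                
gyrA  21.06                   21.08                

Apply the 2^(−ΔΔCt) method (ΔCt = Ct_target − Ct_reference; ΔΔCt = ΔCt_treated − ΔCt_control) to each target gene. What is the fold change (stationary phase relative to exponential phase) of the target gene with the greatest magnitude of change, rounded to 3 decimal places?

18.636

tumZ: ΔΔCt = (25.69−21.08) − (23.93−21.06) = 4.61 − 2.87 = 1.74; fold change = 2^-1.74 = 0.299
haaD: ΔΔCt = (34.90−21.08) − (31.48−21.06) = 13.82 − 10.42 = 3.40; fold change = 2^-3.40 = 0.095
ikpB: ΔΔCt = (15.20−21.08) − (19.40−21.06) = -5.88 − (-1.66) = -4.22; fold change = 2^4.22 = 18.636
ikpB has the largest |ΔΔCt| = 4.22.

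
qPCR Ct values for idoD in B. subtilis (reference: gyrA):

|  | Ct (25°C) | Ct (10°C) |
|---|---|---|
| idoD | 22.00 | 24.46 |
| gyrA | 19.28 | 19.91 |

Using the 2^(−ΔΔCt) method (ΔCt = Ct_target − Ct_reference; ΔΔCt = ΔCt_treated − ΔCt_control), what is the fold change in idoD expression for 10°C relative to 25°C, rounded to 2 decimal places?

0.28

ΔCt(25°C) = 22.000 − 19.280 = 2.720
ΔCt(10°C) = 24.460 − 19.910 = 4.550
ΔΔCt = 4.550 − 2.720 = 1.830
Fold change = 2^(−1.830) = 0.281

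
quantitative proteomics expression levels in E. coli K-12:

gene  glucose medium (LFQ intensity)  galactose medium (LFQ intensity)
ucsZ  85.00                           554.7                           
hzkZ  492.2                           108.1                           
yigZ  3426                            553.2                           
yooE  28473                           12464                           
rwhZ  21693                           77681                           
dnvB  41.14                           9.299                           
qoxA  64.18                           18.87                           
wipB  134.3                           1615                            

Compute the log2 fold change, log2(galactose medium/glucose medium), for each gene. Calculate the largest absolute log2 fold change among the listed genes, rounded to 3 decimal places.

log2(554.7/85.00) = 2.706  (ucsZ)
log2(108.1/492.2) = -2.187  (hzkZ)
log2(553.2/3426) = -2.631  (yigZ)
log2(12464/28473) = -1.192  (yooE)
log2(77681/21693) = 1.840  (rwhZ)
log2(9.299/41.14) = -2.145  (dnvB)
log2(18.87/64.18) = -1.766  (qoxA)
log2(1615/134.3) = 3.588  (wipB)
The largest magnitude belongs to wipB.

3.588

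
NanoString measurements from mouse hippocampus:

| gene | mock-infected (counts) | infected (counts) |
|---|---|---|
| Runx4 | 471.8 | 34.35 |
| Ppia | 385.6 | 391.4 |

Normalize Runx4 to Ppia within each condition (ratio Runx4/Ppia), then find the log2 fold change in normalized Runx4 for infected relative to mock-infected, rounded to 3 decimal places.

Runx4/Ppia (mock-infected) = 471.8 / 385.6 = 1.2235
Runx4/Ppia (infected) = 34.35 / 391.4 = 0.087762
Fold change = 0.087762 / 1.2235 = 0.0717
log2(0.0717) = -3.8013

-3.801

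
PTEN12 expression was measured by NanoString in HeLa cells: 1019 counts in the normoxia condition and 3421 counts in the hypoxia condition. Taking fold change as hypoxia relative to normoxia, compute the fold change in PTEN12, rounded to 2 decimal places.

Fold change = 3421 / 1019 = 3.357
PTEN12 is upregulated.

3.36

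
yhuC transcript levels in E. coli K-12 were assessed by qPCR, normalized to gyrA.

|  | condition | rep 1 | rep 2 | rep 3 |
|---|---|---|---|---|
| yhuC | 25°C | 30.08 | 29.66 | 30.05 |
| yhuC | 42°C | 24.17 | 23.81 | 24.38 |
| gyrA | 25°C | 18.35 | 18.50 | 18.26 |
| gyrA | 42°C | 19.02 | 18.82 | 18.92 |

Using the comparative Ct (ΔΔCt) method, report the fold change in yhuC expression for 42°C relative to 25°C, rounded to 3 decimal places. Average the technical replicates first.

Mean Ct: yhuC 25°C 29.930; yhuC 42°C 24.120; gyrA 25°C 18.370; gyrA 42°C 18.920
ΔCt(25°C) = 29.930 − 18.370 = 11.560
ΔCt(42°C) = 24.120 − 18.920 = 5.200
ΔΔCt = 5.200 − 11.560 = -6.360
Fold change = 2^(−(-6.360)) = 2^6.360 = 82.1393

82.139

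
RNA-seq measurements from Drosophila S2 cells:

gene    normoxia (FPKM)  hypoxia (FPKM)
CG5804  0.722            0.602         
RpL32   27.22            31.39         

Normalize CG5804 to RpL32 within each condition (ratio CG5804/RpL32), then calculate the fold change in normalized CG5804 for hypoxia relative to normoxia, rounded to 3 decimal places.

CG5804/RpL32 (normoxia) = 0.722 / 27.22 = 0.026525
CG5804/RpL32 (hypoxia) = 0.602 / 31.39 = 0.019178
Fold change = 0.019178 / 0.026525 = 0.7230

0.723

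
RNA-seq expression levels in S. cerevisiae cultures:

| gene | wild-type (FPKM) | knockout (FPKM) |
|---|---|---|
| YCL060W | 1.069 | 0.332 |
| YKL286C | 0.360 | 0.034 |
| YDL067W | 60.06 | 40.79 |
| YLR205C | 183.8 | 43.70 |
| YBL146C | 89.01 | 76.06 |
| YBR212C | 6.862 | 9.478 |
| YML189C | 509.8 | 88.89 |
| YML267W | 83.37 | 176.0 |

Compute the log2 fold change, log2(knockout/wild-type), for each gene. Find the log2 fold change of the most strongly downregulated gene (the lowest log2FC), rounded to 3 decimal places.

log2(0.332/1.069) = -1.687  (YCL060W)
log2(0.034/0.360) = -3.404  (YKL286C)
log2(40.79/60.06) = -0.558  (YDL067W)
log2(43.70/183.8) = -2.072  (YLR205C)
log2(76.06/89.01) = -0.227  (YBL146C)
log2(9.478/6.862) = 0.466  (YBR212C)
log2(88.89/509.8) = -2.520  (YML189C)
log2(176.0/83.37) = 1.078  (YML267W)
YKL286C is most strongly downregulated.

-3.404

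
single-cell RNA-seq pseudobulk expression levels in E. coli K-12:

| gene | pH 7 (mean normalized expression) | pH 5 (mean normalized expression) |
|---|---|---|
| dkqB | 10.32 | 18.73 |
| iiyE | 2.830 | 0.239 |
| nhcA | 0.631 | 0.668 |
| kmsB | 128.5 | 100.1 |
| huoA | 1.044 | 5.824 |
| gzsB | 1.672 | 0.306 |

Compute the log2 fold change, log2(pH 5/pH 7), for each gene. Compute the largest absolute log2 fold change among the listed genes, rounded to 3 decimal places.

log2(18.73/10.32) = 0.860  (dkqB)
log2(0.239/2.830) = -3.566  (iiyE)
log2(0.668/0.631) = 0.082  (nhcA)
log2(100.1/128.5) = -0.360  (kmsB)
log2(5.824/1.044) = 2.480  (huoA)
log2(0.306/1.672) = -2.450  (gzsB)
The largest magnitude belongs to iiyE.

3.566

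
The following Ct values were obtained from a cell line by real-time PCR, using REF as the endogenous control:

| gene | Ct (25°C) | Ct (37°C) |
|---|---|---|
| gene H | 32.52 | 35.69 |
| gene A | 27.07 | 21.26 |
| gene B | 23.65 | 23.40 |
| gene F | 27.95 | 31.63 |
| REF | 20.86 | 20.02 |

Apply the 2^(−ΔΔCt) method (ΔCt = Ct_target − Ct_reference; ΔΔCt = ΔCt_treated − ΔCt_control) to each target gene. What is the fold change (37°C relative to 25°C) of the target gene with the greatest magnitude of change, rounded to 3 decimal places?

31.341

gene H: ΔΔCt = (35.69−20.02) − (32.52−20.86) = 15.67 − 11.66 = 4.01; fold change = 2^-4.01 = 0.062
gene A: ΔΔCt = (21.26−20.02) − (27.07−20.86) = 1.24 − 6.21 = -4.97; fold change = 2^4.97 = 31.341
gene B: ΔΔCt = (23.40−20.02) − (23.65−20.86) = 3.38 − 2.79 = 0.59; fold change = 2^-0.59 = 0.664
gene F: ΔΔCt = (31.63−20.02) − (27.95−20.86) = 11.61 − 7.09 = 4.52; fold change = 2^-4.52 = 0.044
gene A has the largest |ΔΔCt| = 4.97.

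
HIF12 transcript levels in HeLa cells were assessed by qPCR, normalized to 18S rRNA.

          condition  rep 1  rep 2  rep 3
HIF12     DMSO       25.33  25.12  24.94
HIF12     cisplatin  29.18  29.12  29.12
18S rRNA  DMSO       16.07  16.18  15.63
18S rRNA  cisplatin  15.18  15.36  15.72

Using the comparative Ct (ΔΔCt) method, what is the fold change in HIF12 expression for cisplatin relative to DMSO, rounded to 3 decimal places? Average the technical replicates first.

Mean Ct: HIF12 DMSO 25.130; HIF12 cisplatin 29.140; 18S rRNA DMSO 15.960; 18S rRNA cisplatin 15.420
ΔCt(DMSO) = 25.130 − 15.960 = 9.170
ΔCt(cisplatin) = 29.140 − 15.420 = 13.720
ΔΔCt = 13.720 − 9.170 = 4.550
Fold change = 2^(−4.550) = 0.0427

0.043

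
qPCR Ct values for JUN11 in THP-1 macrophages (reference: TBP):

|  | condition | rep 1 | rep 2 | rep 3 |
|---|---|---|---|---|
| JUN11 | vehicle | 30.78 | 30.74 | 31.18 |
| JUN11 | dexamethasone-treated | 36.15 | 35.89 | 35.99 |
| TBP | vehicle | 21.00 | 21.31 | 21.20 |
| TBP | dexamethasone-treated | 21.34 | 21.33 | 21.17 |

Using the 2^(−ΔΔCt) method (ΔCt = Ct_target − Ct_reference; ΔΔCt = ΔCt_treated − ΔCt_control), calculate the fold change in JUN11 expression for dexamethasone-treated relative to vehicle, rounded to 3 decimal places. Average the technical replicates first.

Mean Ct: JUN11 vehicle 30.900; JUN11 dexamethasone-treated 36.010; TBP vehicle 21.170; TBP dexamethasone-treated 21.280
ΔCt(vehicle) = 30.900 − 21.170 = 9.730
ΔCt(dexamethasone-treated) = 36.010 − 21.280 = 14.730
ΔΔCt = 14.730 − 9.730 = 5.000
Fold change = 2^(−5.000) = 0.0313

0.031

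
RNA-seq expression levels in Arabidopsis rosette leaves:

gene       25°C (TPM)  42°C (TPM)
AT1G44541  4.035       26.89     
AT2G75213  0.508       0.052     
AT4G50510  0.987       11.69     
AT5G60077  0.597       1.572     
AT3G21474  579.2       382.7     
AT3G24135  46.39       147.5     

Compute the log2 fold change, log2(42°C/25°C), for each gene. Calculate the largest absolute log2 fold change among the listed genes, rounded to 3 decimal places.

3.566

log2(26.89/4.035) = 2.736  (AT1G44541)
log2(0.052/0.508) = -3.288  (AT2G75213)
log2(11.69/0.987) = 3.566  (AT4G50510)
log2(1.572/0.597) = 1.397  (AT5G60077)
log2(382.7/579.2) = -0.598  (AT3G21474)
log2(147.5/46.39) = 1.669  (AT3G24135)
The largest magnitude belongs to AT4G50510.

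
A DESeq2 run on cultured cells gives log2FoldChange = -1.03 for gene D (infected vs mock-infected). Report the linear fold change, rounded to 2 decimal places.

Fold change = 2^(-1.03) = 0.490
That is, gene D drops to 49.0% of the mock-infected level.

0.49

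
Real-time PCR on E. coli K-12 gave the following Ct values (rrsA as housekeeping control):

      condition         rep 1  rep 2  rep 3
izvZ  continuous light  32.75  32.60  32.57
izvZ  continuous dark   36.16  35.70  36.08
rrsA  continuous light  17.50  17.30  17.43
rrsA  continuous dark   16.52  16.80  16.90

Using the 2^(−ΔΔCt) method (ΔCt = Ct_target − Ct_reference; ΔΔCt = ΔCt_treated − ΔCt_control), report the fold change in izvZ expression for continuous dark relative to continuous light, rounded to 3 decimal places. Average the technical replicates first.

0.062

Mean Ct: izvZ continuous light 32.640; izvZ continuous dark 35.980; rrsA continuous light 17.410; rrsA continuous dark 16.740
ΔCt(continuous light) = 32.640 − 17.410 = 15.230
ΔCt(continuous dark) = 35.980 − 16.740 = 19.240
ΔΔCt = 19.240 − 15.230 = 4.010
Fold change = 2^(−4.010) = 0.0621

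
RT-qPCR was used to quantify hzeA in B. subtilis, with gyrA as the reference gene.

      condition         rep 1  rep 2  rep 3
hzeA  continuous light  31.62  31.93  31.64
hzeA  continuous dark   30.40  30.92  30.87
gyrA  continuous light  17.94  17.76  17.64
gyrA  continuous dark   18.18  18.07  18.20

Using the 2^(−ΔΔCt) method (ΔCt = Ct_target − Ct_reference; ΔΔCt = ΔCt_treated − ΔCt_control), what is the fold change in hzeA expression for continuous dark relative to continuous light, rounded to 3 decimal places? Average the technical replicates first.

2.585

Mean Ct: hzeA continuous light 31.730; hzeA continuous dark 30.730; gyrA continuous light 17.780; gyrA continuous dark 18.150
ΔCt(continuous light) = 31.730 − 17.780 = 13.950
ΔCt(continuous dark) = 30.730 − 18.150 = 12.580
ΔΔCt = 12.580 − 13.950 = -1.370
Fold change = 2^(−(-1.370)) = 2^1.370 = 2.5847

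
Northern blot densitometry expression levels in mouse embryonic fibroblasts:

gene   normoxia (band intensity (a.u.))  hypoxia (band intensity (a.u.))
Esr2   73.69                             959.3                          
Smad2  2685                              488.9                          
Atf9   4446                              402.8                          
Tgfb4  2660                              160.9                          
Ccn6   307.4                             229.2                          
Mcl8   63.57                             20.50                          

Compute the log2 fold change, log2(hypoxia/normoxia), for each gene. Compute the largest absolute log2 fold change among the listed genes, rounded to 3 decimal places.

log2(959.3/73.69) = 3.702  (Esr2)
log2(488.9/2685) = -2.457  (Smad2)
log2(402.8/4446) = -3.464  (Atf9)
log2(160.9/2660) = -4.047  (Tgfb4)
log2(229.2/307.4) = -0.424  (Ccn6)
log2(20.50/63.57) = -1.633  (Mcl8)
The largest magnitude belongs to Tgfb4.

4.047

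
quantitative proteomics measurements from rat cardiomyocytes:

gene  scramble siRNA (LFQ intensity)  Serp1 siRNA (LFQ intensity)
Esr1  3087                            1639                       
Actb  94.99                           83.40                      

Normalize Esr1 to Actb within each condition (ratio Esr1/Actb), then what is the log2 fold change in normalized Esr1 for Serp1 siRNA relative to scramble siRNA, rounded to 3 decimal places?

Esr1/Actb (scramble siRNA) = 3087 / 94.99 = 32.498
Esr1/Actb (Serp1 siRNA) = 1639 / 83.40 = 19.652
Fold change = 19.652 / 32.498 = 0.6047
log2(0.6047) = -0.7257

-0.726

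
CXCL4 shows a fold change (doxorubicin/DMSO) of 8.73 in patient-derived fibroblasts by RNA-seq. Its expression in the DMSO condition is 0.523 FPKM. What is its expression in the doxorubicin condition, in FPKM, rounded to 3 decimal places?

4.566

doxorubicin expression = 0.523 × 8.73 = 4.566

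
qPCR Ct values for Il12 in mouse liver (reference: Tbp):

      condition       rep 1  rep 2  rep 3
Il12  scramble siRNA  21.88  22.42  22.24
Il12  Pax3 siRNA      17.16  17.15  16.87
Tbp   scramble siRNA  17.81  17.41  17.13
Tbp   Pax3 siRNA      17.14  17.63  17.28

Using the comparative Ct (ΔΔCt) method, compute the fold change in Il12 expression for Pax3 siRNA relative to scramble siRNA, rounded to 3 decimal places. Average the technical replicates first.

Mean Ct: Il12 scramble siRNA 22.180; Il12 Pax3 siRNA 17.060; Tbp scramble siRNA 17.450; Tbp Pax3 siRNA 17.350
ΔCt(scramble siRNA) = 22.180 − 17.450 = 4.730
ΔCt(Pax3 siRNA) = 17.060 − 17.350 = -0.290
ΔΔCt = -0.290 − 4.730 = -5.020
Fold change = 2^(−(-5.020)) = 2^5.020 = 32.4467

32.447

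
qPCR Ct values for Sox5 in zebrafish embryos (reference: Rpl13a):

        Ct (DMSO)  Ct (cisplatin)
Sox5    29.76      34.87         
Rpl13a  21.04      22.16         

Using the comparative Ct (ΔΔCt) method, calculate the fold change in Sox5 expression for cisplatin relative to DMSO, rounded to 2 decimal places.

0.06

ΔCt(DMSO) = 29.760 − 21.040 = 8.720
ΔCt(cisplatin) = 34.870 − 22.160 = 12.710
ΔΔCt = 12.710 − 8.720 = 3.990
Fold change = 2^(−3.990) = 0.063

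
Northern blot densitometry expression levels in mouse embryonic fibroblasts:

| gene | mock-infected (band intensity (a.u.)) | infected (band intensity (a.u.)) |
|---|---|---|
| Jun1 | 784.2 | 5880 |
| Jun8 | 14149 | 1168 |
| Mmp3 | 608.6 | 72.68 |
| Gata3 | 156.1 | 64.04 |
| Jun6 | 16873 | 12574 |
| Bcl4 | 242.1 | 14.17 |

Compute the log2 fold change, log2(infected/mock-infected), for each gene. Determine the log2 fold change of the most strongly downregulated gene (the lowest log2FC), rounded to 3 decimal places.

-4.095

log2(5880/784.2) = 2.907  (Jun1)
log2(1168/14149) = -3.599  (Jun8)
log2(72.68/608.6) = -3.066  (Mmp3)
log2(64.04/156.1) = -1.285  (Gata3)
log2(12574/16873) = -0.424  (Jun6)
log2(14.17/242.1) = -4.095  (Bcl4)
Bcl4 is most strongly downregulated.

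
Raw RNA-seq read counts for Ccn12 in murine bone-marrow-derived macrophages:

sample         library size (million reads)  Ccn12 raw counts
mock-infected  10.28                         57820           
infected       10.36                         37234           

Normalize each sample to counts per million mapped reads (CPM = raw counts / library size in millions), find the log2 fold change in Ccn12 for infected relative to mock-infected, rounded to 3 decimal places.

CPM(mock-infected) = 57820 / 10.28 = 5624.5136
CPM(infected) = 37234 / 10.36 = 3594.0154
Fold change = 3594.0154 / 5624.5136 = 0.63899
log2(0.63899) = -0.6461

-0.646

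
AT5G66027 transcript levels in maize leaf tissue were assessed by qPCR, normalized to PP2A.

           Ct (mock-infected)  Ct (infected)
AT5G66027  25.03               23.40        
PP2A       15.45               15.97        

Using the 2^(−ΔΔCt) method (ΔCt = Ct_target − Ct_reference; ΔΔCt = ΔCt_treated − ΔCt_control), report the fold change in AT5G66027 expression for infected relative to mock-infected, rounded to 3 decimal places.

ΔCt(mock-infected) = 25.030 − 15.450 = 9.580
ΔCt(infected) = 23.400 − 15.970 = 7.430
ΔΔCt = 7.430 − 9.580 = -2.150
Fold change = 2^(−(-2.150)) = 2^2.150 = 4.4383

4.438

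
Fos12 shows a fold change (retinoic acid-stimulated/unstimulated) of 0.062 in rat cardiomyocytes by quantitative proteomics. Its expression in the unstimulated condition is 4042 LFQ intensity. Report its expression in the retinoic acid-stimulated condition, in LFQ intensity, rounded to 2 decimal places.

250.60

retinoic acid-stimulated expression = 4042 × 0.062 = 250.60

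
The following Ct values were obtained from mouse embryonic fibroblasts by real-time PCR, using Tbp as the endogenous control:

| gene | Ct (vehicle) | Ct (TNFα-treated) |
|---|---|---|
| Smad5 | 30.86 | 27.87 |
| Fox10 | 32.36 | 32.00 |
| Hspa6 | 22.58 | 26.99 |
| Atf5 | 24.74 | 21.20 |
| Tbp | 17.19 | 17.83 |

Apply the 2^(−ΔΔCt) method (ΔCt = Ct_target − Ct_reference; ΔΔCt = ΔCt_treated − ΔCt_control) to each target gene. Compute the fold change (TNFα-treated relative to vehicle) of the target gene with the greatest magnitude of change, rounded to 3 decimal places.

18.126

Smad5: ΔΔCt = (27.87−17.83) − (30.86−17.19) = 10.04 − 13.67 = -3.63; fold change = 2^3.63 = 12.381
Fox10: ΔΔCt = (32.00−17.83) − (32.36−17.19) = 14.17 − 15.17 = -1.00; fold change = 2^1.00 = 2.000
Hspa6: ΔΔCt = (26.99−17.83) − (22.58−17.19) = 9.16 − 5.39 = 3.77; fold change = 2^-3.77 = 0.073
Atf5: ΔΔCt = (21.20−17.83) − (24.74−17.19) = 3.37 − 7.55 = -4.18; fold change = 2^4.18 = 18.126
Atf5 has the largest |ΔΔCt| = 4.18.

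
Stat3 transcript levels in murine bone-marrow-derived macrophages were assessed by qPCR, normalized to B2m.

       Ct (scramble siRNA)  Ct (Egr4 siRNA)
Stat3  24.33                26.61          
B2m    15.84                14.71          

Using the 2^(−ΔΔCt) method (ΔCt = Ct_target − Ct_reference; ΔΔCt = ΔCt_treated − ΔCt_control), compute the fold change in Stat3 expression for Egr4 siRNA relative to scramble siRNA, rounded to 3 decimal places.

0.094

ΔCt(scramble siRNA) = 24.330 − 15.840 = 8.490
ΔCt(Egr4 siRNA) = 26.610 − 14.710 = 11.900
ΔΔCt = 11.900 − 8.490 = 3.410
Fold change = 2^(−3.410) = 0.0941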